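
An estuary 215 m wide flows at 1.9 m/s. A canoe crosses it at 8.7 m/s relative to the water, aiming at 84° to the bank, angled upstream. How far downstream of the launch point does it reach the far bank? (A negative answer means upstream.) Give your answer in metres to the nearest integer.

25 m

Perpendicular speed = 8.652 m/s; crossing time = 215 / 8.652 = 24.849 s.
Net downstream speed = 0.991 m/s.
Drift = 0.991 × 24.849 = 24.615 m (downstream).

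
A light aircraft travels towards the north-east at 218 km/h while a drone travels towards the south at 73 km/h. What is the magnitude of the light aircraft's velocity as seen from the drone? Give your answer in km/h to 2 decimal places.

274.52 km/h

Taking east as x and north as y: light aircraft velocity = (154.149, 154.149) km/h; drone velocity = (0.000, -73.000) km/h.
Velocity of light aircraft relative to drone = (154.149, 154.149) − (0.000, -73.000) = (154.149, 227.149) km/h.
Magnitude = |(154.149, 227.149)| = 274.516 km/h.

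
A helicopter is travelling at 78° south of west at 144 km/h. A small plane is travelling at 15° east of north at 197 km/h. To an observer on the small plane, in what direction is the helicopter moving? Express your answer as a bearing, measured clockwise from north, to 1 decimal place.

193.7°

Taking east as x and north as y: helicopter velocity = (-29.939, -140.853) km/h; small plane velocity = (50.987, 190.287) km/h.
Velocity of helicopter relative to small plane = (-29.939, -140.853) − (50.987, 190.287) = (-80.927, -331.141) km/h.
Bearing = atan2(-80.93, -331.14) = 193.73° clockwise from north.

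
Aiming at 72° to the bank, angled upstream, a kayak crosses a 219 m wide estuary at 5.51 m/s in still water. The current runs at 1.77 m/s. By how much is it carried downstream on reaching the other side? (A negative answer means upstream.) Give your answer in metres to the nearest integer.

Perpendicular speed = 5.240 m/s; crossing time = 219 / 5.240 = 41.791 s.
Net downstream speed = 0.067 m/s.
Drift = 0.067 × 41.791 = 2.813 m (downstream).

3 m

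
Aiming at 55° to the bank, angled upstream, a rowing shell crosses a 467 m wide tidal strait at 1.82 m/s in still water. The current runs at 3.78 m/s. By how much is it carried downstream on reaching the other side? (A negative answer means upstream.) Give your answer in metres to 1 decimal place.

Perpendicular speed = 1.491 m/s; crossing time = 467 / 1.491 = 313.243 s.
Net downstream speed = 2.736 m/s.
Drift = 2.736 × 313.243 = 857.061 m (downstream).

857.1 m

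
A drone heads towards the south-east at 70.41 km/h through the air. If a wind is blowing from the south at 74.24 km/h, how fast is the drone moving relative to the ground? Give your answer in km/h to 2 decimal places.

Taking east as x and north as y: velocity relative to the air = (49.787, -49.787) km/h; the air relative to ground = (0.000, 74.240) km/h.
Velocity relative to ground = (49.787, -49.787) + (0.000, 74.240) = (49.787, 24.453) km/h.
Speed = |(49.787, 24.453)| = 55.468 km/h.

55.47 km/h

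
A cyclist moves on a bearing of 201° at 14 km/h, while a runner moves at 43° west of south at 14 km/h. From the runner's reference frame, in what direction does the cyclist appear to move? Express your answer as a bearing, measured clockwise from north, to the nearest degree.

122°

Taking east as x and north as y: cyclist velocity = (-5.017, -13.070) km/h; runner velocity = (-9.548, -10.239) km/h.
Velocity of cyclist relative to runner = (-5.017, -13.070) − (-9.548, -10.239) = (4.531, -2.831) km/h.
Bearing = atan2(4.53, -2.83) = 122.00° clockwise from north.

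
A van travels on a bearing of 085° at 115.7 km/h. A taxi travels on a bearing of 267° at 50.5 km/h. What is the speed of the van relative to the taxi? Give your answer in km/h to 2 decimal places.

Taking east as x and north as y: van velocity = (115.260, 10.084) km/h; taxi velocity = (-50.431, -2.643) km/h.
Velocity of van relative to taxi = (115.260, 10.084) − (-50.431, -2.643) = (165.691, 12.727) km/h.
Magnitude = |(165.691, 12.727)| = 166.179 km/h.

166.18 km/h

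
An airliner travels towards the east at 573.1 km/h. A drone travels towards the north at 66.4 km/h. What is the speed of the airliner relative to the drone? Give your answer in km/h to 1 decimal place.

576.9 km/h

Taking east as x and north as y: airliner velocity = (573.100, 0.000) km/h; drone velocity = (0.000, 66.400) km/h.
Velocity of airliner relative to drone = (573.100, 0.000) − (0.000, 66.400) = (573.100, -66.400) km/h.
Magnitude = |(573.100, -66.400)| = 576.934 km/h.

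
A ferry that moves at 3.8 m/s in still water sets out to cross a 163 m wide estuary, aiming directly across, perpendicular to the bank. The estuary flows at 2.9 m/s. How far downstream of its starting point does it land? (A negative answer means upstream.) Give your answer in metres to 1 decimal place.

Perpendicular speed = 3.800 m/s; crossing time = 163 / 3.800 = 42.895 s.
Net downstream speed = 2.900 m/s.
Drift = 2.900 × 42.895 = 124.395 m (downstream).

124.4 m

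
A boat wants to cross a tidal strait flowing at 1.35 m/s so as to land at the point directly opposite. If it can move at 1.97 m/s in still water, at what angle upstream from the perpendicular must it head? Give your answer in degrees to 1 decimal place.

To cancel the current, the upstream component of the boat's velocity must equal the flow: 1.97 sin θ = 1.35.
sin θ = 1.35 / 1.97 = 0.6853.
θ = arcsin(0.6853) = 43.258°.

43.3°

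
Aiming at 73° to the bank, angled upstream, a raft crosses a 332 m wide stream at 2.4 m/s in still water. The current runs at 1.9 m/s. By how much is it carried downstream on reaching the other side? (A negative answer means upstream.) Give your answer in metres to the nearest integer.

173 m

Perpendicular speed = 2.295 m/s; crossing time = 332 / 2.295 = 144.654 s.
Net downstream speed = 1.198 m/s.
Drift = 1.198 × 144.654 = 173.340 m (downstream).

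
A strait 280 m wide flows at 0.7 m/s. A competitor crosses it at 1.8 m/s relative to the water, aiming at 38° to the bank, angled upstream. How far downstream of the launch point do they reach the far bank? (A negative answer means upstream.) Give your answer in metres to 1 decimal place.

-181.5 m

Perpendicular speed = 1.108 m/s; crossing time = 280 / 1.108 = 252.664 s.
Net downstream speed = -0.718 m/s.
Drift = -0.718 × 252.664 = -181.519 m (upstream).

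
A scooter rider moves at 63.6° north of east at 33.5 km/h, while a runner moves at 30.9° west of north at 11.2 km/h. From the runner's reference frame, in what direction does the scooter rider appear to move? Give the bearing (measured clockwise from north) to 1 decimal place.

Taking east as x and north as y: scooter rider velocity = (14.895, 30.006) km/h; runner velocity = (-5.752, 9.610) km/h.
Velocity of scooter rider relative to runner = (14.895, 30.006) − (-5.752, 9.610) = (20.647, 20.396) km/h.
Bearing = atan2(20.65, 20.40) = 45.35° clockwise from north.

045.4°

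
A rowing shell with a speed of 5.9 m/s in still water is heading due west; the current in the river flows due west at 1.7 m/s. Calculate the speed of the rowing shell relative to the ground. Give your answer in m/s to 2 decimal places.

Taking east as x and north as y: velocity relative to the water = (-5.900, 0.000) m/s; the water relative to ground = (-1.700, 0.000) m/s.
Velocity relative to ground = (-5.900, 0.000) + (-1.700, 0.000) = (-7.600, 0.000) m/s.
Speed = |(-7.600, 0.000)| = 7.600 m/s.

7.60 m/s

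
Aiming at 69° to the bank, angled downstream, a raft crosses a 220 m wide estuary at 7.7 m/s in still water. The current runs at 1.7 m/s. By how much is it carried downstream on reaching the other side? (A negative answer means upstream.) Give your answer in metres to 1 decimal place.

Perpendicular speed = 7.189 m/s; crossing time = 220 / 7.189 = 30.604 s.
Net downstream speed = 4.459 m/s.
Drift = 4.459 × 30.604 = 136.477 m (downstream).

136.5 m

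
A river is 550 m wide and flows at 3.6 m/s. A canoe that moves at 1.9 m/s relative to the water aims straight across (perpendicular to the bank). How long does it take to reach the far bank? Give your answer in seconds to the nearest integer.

289 s

The component of the canoe's velocity perpendicular to the bank is 1.9 m/s.
The current is parallel to the bank, so it does not affect the crossing time.
Time = 550 / 1.900 = 289.474 s.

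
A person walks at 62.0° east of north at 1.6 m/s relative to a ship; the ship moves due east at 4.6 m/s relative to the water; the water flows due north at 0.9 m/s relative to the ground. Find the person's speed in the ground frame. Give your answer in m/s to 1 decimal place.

In east/north components (m/s): person relative to ship = (1.413, 0.751); ship relative to water = (4.600, 0.000); water relative to ground = (0.000, 0.900).
Sum = (6.013, 1.651) m/s.
Speed = |(6.013, 1.651)| = 6.235 m/s.

6.2 m/s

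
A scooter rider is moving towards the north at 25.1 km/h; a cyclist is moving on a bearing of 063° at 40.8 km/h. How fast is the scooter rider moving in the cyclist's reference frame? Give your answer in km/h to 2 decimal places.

36.94 km/h

Taking east as x and north as y: scooter rider velocity = (0.000, 25.100) km/h; cyclist velocity = (36.353, 18.523) km/h.
Velocity of scooter rider relative to cyclist = (0.000, 25.100) − (36.353, 18.523) = (-36.353, 6.577) km/h.
Magnitude = |(-36.353, 6.577)| = 36.943 km/h.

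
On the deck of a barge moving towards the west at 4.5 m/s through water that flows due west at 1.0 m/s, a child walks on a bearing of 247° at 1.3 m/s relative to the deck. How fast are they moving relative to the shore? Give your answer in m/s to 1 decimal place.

In east/north components (m/s): child relative to barge = (-1.197, -0.508); barge relative to water = (-4.500, 0.000); water relative to ground = (-1.000, 0.000).
Sum = (-6.697, -0.508) m/s.
Speed = |(-6.697, -0.508)| = 6.716 m/s.

6.7 m/s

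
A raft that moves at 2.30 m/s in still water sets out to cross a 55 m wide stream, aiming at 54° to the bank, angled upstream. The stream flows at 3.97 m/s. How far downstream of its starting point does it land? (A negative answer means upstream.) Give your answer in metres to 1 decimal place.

77.4 m

Perpendicular speed = 1.861 m/s; crossing time = 55 / 1.861 = 29.558 s.
Net downstream speed = 2.618 m/s.
Drift = 2.618 × 29.558 = 77.386 m (downstream).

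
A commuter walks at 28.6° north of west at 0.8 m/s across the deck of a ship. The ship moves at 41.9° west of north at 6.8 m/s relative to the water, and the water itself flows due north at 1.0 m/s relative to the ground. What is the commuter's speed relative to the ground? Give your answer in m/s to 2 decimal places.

In east/north components (m/s): commuter relative to ship = (-0.702, 0.383); ship relative to water = (-4.541, 5.061); water relative to ground = (0.000, 1.000).
Sum = (-5.244, 6.444) m/s.
Speed = |(-5.244, 6.444)| = 8.308 m/s.

8.31 m/s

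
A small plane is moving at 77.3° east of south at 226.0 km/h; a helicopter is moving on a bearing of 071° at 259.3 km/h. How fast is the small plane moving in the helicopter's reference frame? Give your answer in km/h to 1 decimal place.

136.4 km/h

Taking east as x and north as y: small plane velocity = (220.471, -49.685) km/h; helicopter velocity = (245.173, 84.420) km/h.
Velocity of small plane relative to helicopter = (220.471, -49.685) − (245.173, 84.420) = (-24.702, -134.105) km/h.
Magnitude = |(-24.702, -134.105)| = 136.361 km/h.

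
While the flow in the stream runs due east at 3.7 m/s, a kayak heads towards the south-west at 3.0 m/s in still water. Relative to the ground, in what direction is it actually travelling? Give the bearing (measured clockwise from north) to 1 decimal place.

Taking east as x and north as y: velocity relative to the water = (-2.121, -2.121) m/s; the water relative to ground = (3.700, 0.000) m/s.
Velocity relative to ground = (-2.121, -2.121) + (3.700, 0.000) = (1.579, -2.121) m/s.
Bearing = atan2(1.58, -2.12) = 143.34° clockwise from north.

143.3°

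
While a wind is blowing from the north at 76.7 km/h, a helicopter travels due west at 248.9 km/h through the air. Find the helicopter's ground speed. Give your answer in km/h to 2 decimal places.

Taking east as x and north as y: velocity relative to the air = (-248.900, 0.000) km/h; the air relative to ground = (0.000, -76.700) km/h.
Velocity relative to ground = (-248.900, 0.000) + (0.000, -76.700) = (-248.900, -76.700) km/h.
Speed = |(-248.900, -76.700)| = 260.450 km/h.

260.45 km/h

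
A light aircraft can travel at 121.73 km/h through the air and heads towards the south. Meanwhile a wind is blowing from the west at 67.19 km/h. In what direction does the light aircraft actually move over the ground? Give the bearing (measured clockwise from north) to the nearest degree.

151°

Taking east as x and north as y: velocity relative to the air = (0.000, -121.730) km/h; the air relative to ground = (67.190, 0.000) km/h.
Velocity relative to ground = (0.000, -121.730) + (67.190, 0.000) = (67.190, -121.730) km/h.
Bearing = atan2(67.19, -121.73) = 151.10° clockwise from north.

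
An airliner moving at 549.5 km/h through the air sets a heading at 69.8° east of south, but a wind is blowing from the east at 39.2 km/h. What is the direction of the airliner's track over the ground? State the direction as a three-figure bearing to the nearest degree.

112°

Taking east as x and north as y: velocity relative to the air = (515.702, -189.741) km/h; the air relative to ground = (-39.200, 0.000) km/h.
Velocity relative to ground = (515.702, -189.741) + (-39.200, 0.000) = (476.502, -189.741) km/h.
Bearing = atan2(476.50, -189.74) = 111.71° clockwise from north.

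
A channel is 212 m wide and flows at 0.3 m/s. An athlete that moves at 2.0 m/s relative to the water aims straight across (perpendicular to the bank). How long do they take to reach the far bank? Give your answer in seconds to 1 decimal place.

The component of the athlete's velocity perpendicular to the bank is 2.0 m/s.
The current is parallel to the bank, so it does not affect the crossing time.
Time = 212 / 2.000 = 106.000 s.

106.0 s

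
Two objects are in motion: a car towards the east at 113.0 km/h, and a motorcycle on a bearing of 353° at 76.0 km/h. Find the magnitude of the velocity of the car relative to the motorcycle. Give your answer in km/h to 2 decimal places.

Taking east as x and north as y: car velocity = (113.000, 0.000) km/h; motorcycle velocity = (-9.262, 75.434) km/h.
Velocity of car relative to motorcycle = (113.000, 0.000) − (-9.262, 75.434) = (122.262, -75.434) km/h.
Magnitude = |(122.262, -75.434)| = 143.660 km/h.

143.66 km/h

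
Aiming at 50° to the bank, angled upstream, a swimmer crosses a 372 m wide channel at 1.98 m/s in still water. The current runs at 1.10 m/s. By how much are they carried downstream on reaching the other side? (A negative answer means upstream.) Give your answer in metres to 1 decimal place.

-42.4 m

Perpendicular speed = 1.517 m/s; crossing time = 372 / 1.517 = 245.258 s.
Net downstream speed = -0.173 m/s.
Drift = -0.173 × 245.258 = -42.361 m (upstream).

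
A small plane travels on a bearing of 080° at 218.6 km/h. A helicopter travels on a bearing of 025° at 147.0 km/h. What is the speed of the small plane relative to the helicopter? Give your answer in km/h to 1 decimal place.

180.4 km/h

Taking east as x and north as y: small plane velocity = (215.279, 37.959) km/h; helicopter velocity = (62.125, 133.227) km/h.
Velocity of small plane relative to helicopter = (215.279, 37.959) − (62.125, 133.227) = (153.154, -95.268) km/h.
Magnitude = |(153.154, -95.268)| = 180.367 km/h.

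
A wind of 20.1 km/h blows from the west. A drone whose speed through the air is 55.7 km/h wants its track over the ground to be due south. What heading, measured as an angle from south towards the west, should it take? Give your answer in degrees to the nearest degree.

21°

The wind pushes perpendicular to the desired track; the heading must have a component into the wind equal to 20.1 km/h: 55.7 sin θ = 20.1.
sin θ = 0.3609, so θ = 21.153°.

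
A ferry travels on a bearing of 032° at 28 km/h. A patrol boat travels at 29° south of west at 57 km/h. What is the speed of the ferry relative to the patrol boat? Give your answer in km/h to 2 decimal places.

82.61 km/h

Taking east as x and north as y: ferry velocity = (14.838, 23.745) km/h; patrol boat velocity = (-49.853, -27.634) km/h.
Velocity of ferry relative to patrol boat = (14.838, 23.745) − (-49.853, -27.634) = (64.691, 51.379) km/h.
Magnitude = |(64.691, 51.379)| = 82.612 km/h.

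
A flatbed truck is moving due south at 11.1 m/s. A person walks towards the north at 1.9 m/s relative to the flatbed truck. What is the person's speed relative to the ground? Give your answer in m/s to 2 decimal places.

Taking east as x and north as y: flatbed truck velocity = (0.000, -11.100) m/s; person velocity relative to flatbed truck = (0.000, 1.900) m/s.
Velocity relative to ground = (0.000, -11.100) + (0.000, 1.900) = (0.000, -9.200) m/s.
Speed = |(0.000, -9.200)| = 9.200 m/s.

9.20 m/s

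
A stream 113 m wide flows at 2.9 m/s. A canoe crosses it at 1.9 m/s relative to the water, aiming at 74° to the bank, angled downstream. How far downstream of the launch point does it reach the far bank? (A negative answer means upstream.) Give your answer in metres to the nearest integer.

Perpendicular speed = 1.826 m/s; crossing time = 113 / 1.826 = 61.870 s.
Net downstream speed = 3.424 m/s.
Drift = 3.424 × 61.870 = 211.827 m (downstream).

212 m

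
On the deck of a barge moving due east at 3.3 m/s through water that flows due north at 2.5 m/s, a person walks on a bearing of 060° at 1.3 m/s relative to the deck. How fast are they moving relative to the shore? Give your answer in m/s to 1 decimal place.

5.4 m/s

In east/north components (m/s): person relative to barge = (1.126, 0.650); barge relative to water = (3.300, 0.000); water relative to ground = (0.000, 2.500).
Sum = (4.426, 3.150) m/s.
Speed = |(4.426, 3.150)| = 5.432 m/s.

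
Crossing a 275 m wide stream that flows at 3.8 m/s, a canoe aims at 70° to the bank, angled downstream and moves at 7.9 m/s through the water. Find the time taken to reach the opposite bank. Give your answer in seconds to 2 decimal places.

The component of the canoe's velocity perpendicular to the bank is 7.9 × sin 70° = 7.424 m/s.
The current is parallel to the bank, so it does not affect the crossing time.
Time = 275 / 7.424 = 37.044 s.

37.04 s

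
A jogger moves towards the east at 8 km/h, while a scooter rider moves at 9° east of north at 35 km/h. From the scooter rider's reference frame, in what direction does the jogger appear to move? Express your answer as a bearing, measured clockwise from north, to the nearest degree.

176°

Taking east as x and north as y: jogger velocity = (8.000, 0.000) km/h; scooter rider velocity = (5.475, 34.569) km/h.
Velocity of jogger relative to scooter rider = (8.000, 0.000) − (5.475, 34.569) = (2.525, -34.569) km/h.
Bearing = atan2(2.52, -34.57) = 175.82° clockwise from north.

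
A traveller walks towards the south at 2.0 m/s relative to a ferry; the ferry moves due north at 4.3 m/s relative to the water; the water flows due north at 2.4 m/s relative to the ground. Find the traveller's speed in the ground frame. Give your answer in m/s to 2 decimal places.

In east/north components (m/s): traveller relative to ferry = (0.000, -2.000); ferry relative to water = (0.000, 4.300); water relative to ground = (0.000, 2.400).
Sum = (0.000, 4.700) m/s.
Speed = |(0.000, 4.700)| = 4.700 m/s.

4.70 m/s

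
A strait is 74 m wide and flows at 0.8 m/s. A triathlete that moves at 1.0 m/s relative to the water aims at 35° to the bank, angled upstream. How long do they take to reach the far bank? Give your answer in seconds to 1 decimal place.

The component of the triathlete's velocity perpendicular to the bank is 1.0 × sin 35° = 0.574 m/s.
The current is parallel to the bank, so it does not affect the crossing time.
Time = 74 / 0.574 = 129.015 s.

129.0 s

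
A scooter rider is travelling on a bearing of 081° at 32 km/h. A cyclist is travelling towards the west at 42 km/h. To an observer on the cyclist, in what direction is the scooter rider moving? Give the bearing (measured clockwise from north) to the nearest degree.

086°

Taking east as x and north as y: scooter rider velocity = (31.606, 5.006) km/h; cyclist velocity = (-42.000, 0.000) km/h.
Velocity of scooter rider relative to cyclist = (31.606, 5.006) − (-42.000, 0.000) = (73.606, 5.006) km/h.
Bearing = atan2(73.61, 5.01) = 86.11° clockwise from north.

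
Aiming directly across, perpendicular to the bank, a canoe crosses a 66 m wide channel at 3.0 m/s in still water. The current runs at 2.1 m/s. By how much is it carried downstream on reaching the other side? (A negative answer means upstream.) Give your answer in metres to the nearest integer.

46 m

Perpendicular speed = 3.000 m/s; crossing time = 66 / 3.000 = 22.000 s.
Net downstream speed = 2.100 m/s.
Drift = 2.100 × 22.000 = 46.200 m (downstream).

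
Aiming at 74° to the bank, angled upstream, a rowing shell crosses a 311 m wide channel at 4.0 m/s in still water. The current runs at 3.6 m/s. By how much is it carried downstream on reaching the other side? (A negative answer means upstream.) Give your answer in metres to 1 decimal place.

202.0 m

Perpendicular speed = 3.845 m/s; crossing time = 311 / 3.845 = 80.883 s.
Net downstream speed = 2.497 m/s.
Drift = 2.497 × 80.883 = 202.002 m (downstream).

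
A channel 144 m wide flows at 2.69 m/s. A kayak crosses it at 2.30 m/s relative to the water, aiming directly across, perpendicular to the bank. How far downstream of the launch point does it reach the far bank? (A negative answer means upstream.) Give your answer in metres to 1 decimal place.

168.4 m

Perpendicular speed = 2.300 m/s; crossing time = 144 / 2.300 = 62.609 s.
Net downstream speed = 2.690 m/s.
Drift = 2.690 × 62.609 = 168.417 m (downstream).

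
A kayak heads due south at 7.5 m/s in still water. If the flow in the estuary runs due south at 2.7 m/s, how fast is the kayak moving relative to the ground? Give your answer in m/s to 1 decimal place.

Taking east as x and north as y: velocity relative to the water = (0.000, -7.500) m/s; the water relative to ground = (0.000, -2.700) m/s.
Velocity relative to ground = (0.000, -7.500) + (0.000, -2.700) = (0.000, -10.200) m/s.
Speed = |(0.000, -10.200)| = 10.200 m/s.

10.2 m/s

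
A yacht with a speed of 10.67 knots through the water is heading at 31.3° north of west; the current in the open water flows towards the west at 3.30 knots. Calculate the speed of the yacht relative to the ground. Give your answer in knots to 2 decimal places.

Taking east as x and north as y: velocity relative to the water = (-9.117, 5.543) knots; the water relative to ground = (-3.300, 0.000) knots.
Velocity relative to ground = (-9.117, 5.543) + (-3.300, 0.000) = (-12.417, 5.543) knots.
Speed = |(-12.417, 5.543)| = 13.598 knots.

13.60 knots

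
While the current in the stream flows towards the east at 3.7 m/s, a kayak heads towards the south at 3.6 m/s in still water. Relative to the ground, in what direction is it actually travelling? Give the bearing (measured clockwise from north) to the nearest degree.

134°

Taking east as x and north as y: velocity relative to the water = (0.000, -3.600) m/s; the water relative to ground = (3.700, 0.000) m/s.
Velocity relative to ground = (0.000, -3.600) + (3.700, 0.000) = (3.700, -3.600) m/s.
Bearing = atan2(3.70, -3.60) = 134.22° clockwise from north.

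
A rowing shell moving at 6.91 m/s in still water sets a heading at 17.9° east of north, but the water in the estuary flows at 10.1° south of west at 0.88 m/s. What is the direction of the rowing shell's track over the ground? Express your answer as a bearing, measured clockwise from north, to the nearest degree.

011°

Taking east as x and north as y: velocity relative to the water = (2.124, 6.576) m/s; the water relative to ground = (-0.866, -0.154) m/s.
Velocity relative to ground = (2.124, 6.576) + (-0.866, -0.154) = (1.257, 6.421) m/s.
Bearing = atan2(1.26, 6.42) = 11.08° clockwise from north.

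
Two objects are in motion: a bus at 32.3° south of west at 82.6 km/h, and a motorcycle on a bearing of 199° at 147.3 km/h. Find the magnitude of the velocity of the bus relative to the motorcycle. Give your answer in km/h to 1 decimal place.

Taking east as x and north as y: bus velocity = (-69.819, -44.138) km/h; motorcycle velocity = (-47.956, -139.275) km/h.
Velocity of bus relative to motorcycle = (-69.819, -44.138) − (-47.956, -139.275) = (-21.862, 95.137) km/h.
Magnitude = |(-21.862, 95.137)| = 97.617 km/h.

97.6 km/h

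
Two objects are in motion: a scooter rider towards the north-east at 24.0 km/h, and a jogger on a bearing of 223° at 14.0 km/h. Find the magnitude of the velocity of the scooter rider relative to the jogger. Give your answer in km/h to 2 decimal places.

Taking east as x and north as y: scooter rider velocity = (16.971, 16.971) km/h; jogger velocity = (-9.548, -10.239) km/h.
Velocity of scooter rider relative to jogger = (16.971, 16.971) − (-9.548, -10.239) = (26.519, 27.210) km/h.
Magnitude = |(26.519, 27.210)| = 37.995 km/h.

37.99 km/h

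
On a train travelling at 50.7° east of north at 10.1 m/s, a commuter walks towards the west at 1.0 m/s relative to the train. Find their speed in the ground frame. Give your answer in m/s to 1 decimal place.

Taking east as x and north as y: train velocity = (7.816, 6.397) m/s; commuter velocity relative to train = (-1.000, 0.000) m/s.
Velocity relative to ground = (7.816, 6.397) + (-1.000, 0.000) = (6.816, 6.397) m/s.
Speed = |(6.816, 6.397)| = 9.348 m/s.

9.3 m/s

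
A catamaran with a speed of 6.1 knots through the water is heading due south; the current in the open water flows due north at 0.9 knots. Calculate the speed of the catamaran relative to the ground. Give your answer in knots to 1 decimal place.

5.2 knots

Taking east as x and north as y: velocity relative to the water = (0.000, -6.100) knots; the water relative to ground = (0.000, 0.900) knots.
Velocity relative to ground = (0.000, -6.100) + (0.000, 0.900) = (0.000, -5.200) knots.
Speed = |(0.000, -5.200)| = 5.200 knots.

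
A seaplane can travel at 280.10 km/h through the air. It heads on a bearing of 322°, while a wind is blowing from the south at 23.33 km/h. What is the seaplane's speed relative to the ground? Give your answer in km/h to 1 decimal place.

Taking east as x and north as y: velocity relative to the air = (-172.447, 220.722) km/h; the air relative to ground = (0.000, 23.330) km/h.
Velocity relative to ground = (-172.447, 220.722) + (0.000, 23.330) = (-172.447, 244.052) km/h.
Speed = |(-172.447, 244.052)| = 298.830 km/h.

298.8 km/h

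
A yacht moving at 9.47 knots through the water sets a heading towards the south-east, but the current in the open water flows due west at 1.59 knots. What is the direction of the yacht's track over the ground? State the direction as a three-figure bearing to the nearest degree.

Taking east as x and north as y: velocity relative to the water = (6.696, -6.696) knots; the water relative to ground = (-1.590, 0.000) knots.
Velocity relative to ground = (6.696, -6.696) + (-1.590, 0.000) = (5.106, -6.696) knots.
Bearing = atan2(5.11, -6.70) = 142.67° clockwise from north.

143°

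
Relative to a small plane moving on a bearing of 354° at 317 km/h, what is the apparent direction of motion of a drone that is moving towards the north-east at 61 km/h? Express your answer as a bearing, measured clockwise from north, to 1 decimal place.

164.3°

Taking east as x and north as y: drone velocity = (43.134, 43.134) km/h; small plane velocity = (-33.136, 315.263) km/h.
Velocity of drone relative to small plane = (43.134, 43.134) − (-33.136, 315.263) = (76.269, -272.130) km/h.
Bearing = atan2(76.27, -272.13) = 164.34° clockwise from north.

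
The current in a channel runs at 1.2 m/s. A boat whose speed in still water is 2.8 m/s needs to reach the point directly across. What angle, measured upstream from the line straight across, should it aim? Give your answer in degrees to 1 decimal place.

25.4°

To cancel the current, the upstream component of the boat's velocity must equal the flow: 2.8 sin θ = 1.2.
sin θ = 1.2 / 2.8 = 0.4286.
θ = arcsin(0.4286) = 25.377°.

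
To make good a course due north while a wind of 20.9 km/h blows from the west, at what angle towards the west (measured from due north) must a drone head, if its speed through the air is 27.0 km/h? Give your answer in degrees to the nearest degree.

51°

The wind pushes perpendicular to the desired track; the heading must have a component into the wind equal to 20.9 km/h: 27.0 sin θ = 20.9.
sin θ = 0.7741, so θ = 50.721°.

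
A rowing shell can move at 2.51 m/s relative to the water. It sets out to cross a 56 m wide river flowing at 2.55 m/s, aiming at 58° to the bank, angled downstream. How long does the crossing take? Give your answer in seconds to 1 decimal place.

26.3 s

The component of the rowing shell's velocity perpendicular to the bank is 2.51 × sin 58° = 2.129 m/s.
The current is parallel to the bank, so it does not affect the crossing time.
Time = 56 / 2.129 = 26.308 s.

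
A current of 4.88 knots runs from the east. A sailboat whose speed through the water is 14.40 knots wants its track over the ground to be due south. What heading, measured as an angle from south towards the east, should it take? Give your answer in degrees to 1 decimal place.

The current pushes perpendicular to the desired track; the heading must have a component into the current equal to 4.88 knots: 14.40 sin θ = 4.88.
sin θ = 0.3389, so θ = 19.809°.

19.8°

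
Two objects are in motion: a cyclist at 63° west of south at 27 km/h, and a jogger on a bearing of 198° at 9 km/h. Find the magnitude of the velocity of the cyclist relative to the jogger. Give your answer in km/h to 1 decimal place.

Taking east as x and north as y: cyclist velocity = (-24.057, -12.258) km/h; jogger velocity = (-2.781, -8.560) km/h.
Velocity of cyclist relative to jogger = (-24.057, -12.258) − (-2.781, -8.560) = (-21.276, -3.698) km/h.
Magnitude = |(-21.276, -3.698)| = 21.595 km/h.

21.6 km/h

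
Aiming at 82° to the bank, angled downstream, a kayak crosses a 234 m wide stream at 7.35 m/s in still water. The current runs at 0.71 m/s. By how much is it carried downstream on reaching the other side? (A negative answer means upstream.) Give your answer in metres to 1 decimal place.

55.7 m

Perpendicular speed = 7.278 m/s; crossing time = 234 / 7.278 = 32.150 s.
Net downstream speed = 1.733 m/s.
Drift = 1.733 × 32.150 = 55.713 m (downstream).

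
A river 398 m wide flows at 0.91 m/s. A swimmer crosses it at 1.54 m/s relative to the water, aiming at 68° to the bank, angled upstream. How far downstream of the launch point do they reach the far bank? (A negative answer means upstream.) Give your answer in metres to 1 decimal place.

Perpendicular speed = 1.428 m/s; crossing time = 398 / 1.428 = 278.738 s.
Net downstream speed = 0.333 m/s.
Drift = 0.333 × 278.738 = 92.849 m (downstream).

92.8 m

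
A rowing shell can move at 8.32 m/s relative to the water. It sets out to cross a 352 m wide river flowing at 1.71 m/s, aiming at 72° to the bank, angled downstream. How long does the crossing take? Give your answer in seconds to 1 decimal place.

The component of the rowing shell's velocity perpendicular to the bank is 8.32 × sin 72° = 7.913 m/s.
Only the cross-stream component determines the crossing time; the current contributes nothing perpendicular to the bank.
Time = 352 / 7.913 = 44.485 s.

44.5 s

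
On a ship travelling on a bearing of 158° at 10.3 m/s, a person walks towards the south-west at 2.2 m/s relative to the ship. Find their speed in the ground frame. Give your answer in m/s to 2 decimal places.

Taking east as x and north as y: ship velocity = (3.858, -9.550) m/s; person velocity relative to ship = (-1.556, -1.556) m/s.
Velocity relative to ground = (3.858, -9.550) + (-1.556, -1.556) = (2.303, -11.106) m/s.
Speed = |(2.303, -11.106)| = 11.342 m/s.

11.34 m/s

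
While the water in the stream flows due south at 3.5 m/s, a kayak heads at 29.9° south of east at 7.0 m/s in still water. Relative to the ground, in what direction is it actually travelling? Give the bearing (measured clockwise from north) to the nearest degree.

Taking east as x and north as y: velocity relative to the water = (6.068, -3.489) m/s; the water relative to ground = (0.000, -3.500) m/s.
Velocity relative to ground = (6.068, -3.489) + (0.000, -3.500) = (6.068, -6.989) m/s.
Bearing = atan2(6.07, -6.99) = 139.04° clockwise from north.

139°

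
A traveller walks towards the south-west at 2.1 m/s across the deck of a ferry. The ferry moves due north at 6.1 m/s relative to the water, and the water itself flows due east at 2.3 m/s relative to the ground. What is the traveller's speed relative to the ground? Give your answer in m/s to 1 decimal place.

4.7 m/s

In east/north components (m/s): traveller relative to ferry = (-1.485, -1.485); ferry relative to water = (0.000, 6.100); water relative to ground = (2.300, 0.000).
Sum = (0.815, 4.615) m/s.
Speed = |(0.815, 4.615)| = 4.686 m/s.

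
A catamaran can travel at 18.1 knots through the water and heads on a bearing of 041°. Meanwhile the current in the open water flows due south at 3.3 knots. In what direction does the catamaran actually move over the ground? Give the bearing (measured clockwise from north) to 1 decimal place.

Taking east as x and north as y: velocity relative to the water = (11.875, 13.660) knots; the water relative to ground = (0.000, -3.300) knots.
Velocity relative to ground = (11.875, 13.660) + (0.000, -3.300) = (11.875, 10.360) knots.
Bearing = atan2(11.87, 10.36) = 48.90° clockwise from north.

048.9°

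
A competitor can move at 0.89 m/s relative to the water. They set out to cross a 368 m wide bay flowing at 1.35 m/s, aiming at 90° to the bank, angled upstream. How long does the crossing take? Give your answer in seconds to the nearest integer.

413 s

The component of the competitor's velocity perpendicular to the bank is 0.89 m/s.
The flow acts along the bank and has no component across it.
Time = 368 / 0.890 = 413.483 s.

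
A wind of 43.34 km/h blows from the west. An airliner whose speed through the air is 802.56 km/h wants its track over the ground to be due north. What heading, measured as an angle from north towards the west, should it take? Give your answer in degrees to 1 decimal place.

3.1°

The wind pushes perpendicular to the desired track; the heading must have a component into the wind equal to 43.34 km/h: 802.56 sin θ = 43.34.
sin θ = 0.0540, so θ = 3.096°.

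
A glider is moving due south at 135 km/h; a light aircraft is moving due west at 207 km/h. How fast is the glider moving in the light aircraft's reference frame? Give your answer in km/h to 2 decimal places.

Taking east as x and north as y: glider velocity = (0.000, -135.000) km/h; light aircraft velocity = (-207.000, 0.000) km/h.
Velocity of glider relative to light aircraft = (0.000, -135.000) − (-207.000, 0.000) = (207.000, -135.000) km/h.
Magnitude = |(207.000, -135.000)| = 247.132 km/h.

247.13 km/h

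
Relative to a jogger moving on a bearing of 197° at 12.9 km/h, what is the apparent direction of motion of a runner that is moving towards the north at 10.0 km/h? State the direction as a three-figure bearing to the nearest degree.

Taking east as x and north as y: runner velocity = (0.000, 10.000) km/h; jogger velocity = (-3.772, -12.336) km/h.
Velocity of runner relative to jogger = (0.000, 10.000) − (-3.772, -12.336) = (3.772, 22.336) km/h.
Bearing = atan2(3.77, 22.34) = 9.58° clockwise from north.

010°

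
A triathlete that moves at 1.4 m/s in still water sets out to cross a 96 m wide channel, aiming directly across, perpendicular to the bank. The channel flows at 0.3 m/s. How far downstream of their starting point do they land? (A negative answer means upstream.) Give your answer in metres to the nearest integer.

21 m

Perpendicular speed = 1.400 m/s; crossing time = 96 / 1.400 = 68.571 s.
Net downstream speed = 0.300 m/s.
Drift = 0.300 × 68.571 = 20.571 m (downstream).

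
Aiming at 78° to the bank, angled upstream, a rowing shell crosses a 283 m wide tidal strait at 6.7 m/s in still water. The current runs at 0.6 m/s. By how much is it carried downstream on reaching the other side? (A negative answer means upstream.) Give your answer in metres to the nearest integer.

Perpendicular speed = 6.554 m/s; crossing time = 283 / 6.554 = 43.182 s.
Net downstream speed = -0.793 m/s.
Drift = -0.793 × 43.182 = -34.244 m (upstream).

-34 m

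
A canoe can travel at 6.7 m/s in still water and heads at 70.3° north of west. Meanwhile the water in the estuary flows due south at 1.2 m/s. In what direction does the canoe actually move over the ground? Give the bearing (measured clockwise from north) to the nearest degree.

Taking east as x and north as y: velocity relative to the water = (-2.259, 6.308) m/s; the water relative to ground = (0.000, -1.200) m/s.
Velocity relative to ground = (-2.259, 6.308) + (0.000, -1.200) = (-2.259, 5.108) m/s.
Bearing = atan2(-2.26, 5.11) = 336.15° clockwise from north.

336°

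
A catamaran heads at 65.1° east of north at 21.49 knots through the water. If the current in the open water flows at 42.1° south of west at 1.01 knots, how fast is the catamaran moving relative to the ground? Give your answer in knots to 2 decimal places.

Taking east as x and north as y: velocity relative to the water = (19.492, 9.048) knots; the water relative to ground = (-0.749, -0.677) knots.
Velocity relative to ground = (19.492, 9.048) + (-0.749, -0.677) = (18.743, 8.371) knots.
Speed = |(18.743, 8.371)| = 20.527 knots.

20.53 knots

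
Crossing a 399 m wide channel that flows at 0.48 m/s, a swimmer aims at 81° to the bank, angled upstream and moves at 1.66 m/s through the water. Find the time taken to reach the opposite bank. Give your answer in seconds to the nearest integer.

243 s

The component of the swimmer's velocity perpendicular to the bank is 1.66 × sin 81° = 1.640 m/s.
Only the cross-stream component determines the crossing time; the current contributes nothing perpendicular to the bank.
Time = 399 / 1.640 = 243.358 s.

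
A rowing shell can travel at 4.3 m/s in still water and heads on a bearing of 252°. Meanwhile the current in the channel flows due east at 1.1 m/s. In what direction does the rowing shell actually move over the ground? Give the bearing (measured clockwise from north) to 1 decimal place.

Taking east as x and north as y: velocity relative to the water = (-4.090, -1.329) m/s; the water relative to ground = (1.100, 0.000) m/s.
Velocity relative to ground = (-4.090, -1.329) + (1.100, 0.000) = (-2.990, -1.329) m/s.
Bearing = atan2(-2.99, -1.33) = 246.04° clockwise from north.

246.0°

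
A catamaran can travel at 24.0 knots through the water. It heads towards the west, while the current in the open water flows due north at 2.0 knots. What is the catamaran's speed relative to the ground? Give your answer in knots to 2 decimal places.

24.08 knots

Taking east as x and north as y: velocity relative to the water = (-24.000, 0.000) knots; the water relative to ground = (0.000, 2.000) knots.
Velocity relative to ground = (-24.000, 0.000) + (0.000, 2.000) = (-24.000, 2.000) knots.
Speed = |(-24.000, 2.000)| = 24.083 knots.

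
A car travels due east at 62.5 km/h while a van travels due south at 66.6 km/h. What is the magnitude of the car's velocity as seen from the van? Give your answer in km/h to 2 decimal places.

91.33 km/h

Taking east as x and north as y: car velocity = (62.500, 0.000) km/h; van velocity = (0.000, -66.600) km/h.
Velocity of car relative to van = (62.500, 0.000) − (0.000, -66.600) = (62.500, 66.600) km/h.
Magnitude = |(62.500, 66.600)| = 91.334 km/h.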